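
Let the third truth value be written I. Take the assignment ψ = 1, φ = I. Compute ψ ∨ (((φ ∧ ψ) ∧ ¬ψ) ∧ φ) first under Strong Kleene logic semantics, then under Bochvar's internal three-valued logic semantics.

1; I

In Strong Kleene logic: φ ∧ ψ = I ∧ 1 = I
¬ψ = ¬1 = 0
(φ ∧ ψ) ∧ ¬ψ = I ∧ 0 = 0
((φ ∧ ψ) ∧ ¬ψ) ∧ φ = 0 ∧ I = 0
ψ ∨ (((φ ∧ ψ) ∧ ¬ψ) ∧ φ) = 1 ∨ 0 = 1
In Bochvar's internal three-valued logic: φ ∧ ψ = I ∧ 1 = I
¬ψ = ¬1 = 0
(φ ∧ ψ) ∧ ¬ψ = I ∧ 0 = I
((φ ∧ ψ) ∧ ¬ψ) ∧ φ = I ∧ I = I
ψ ∨ (((φ ∧ ψ) ∧ ¬ψ) ∧ φ) = 1 ∨ I = I
They differ because Strong Kleene logic and Bochvar's internal three-valued logic treat I differently under the binary connectives.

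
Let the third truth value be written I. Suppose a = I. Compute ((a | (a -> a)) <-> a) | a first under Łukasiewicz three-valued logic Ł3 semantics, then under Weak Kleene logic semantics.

I; I

In Łukasiewicz three-valued logic Ł3: a -> a = I -> I = true
a | (a -> a) = I | true = true
(a | (a -> a)) <-> a = true <-> I = I
((a | (a -> a)) <-> a) | a = I | I = I
In Weak Kleene logic: a -> a = I -> I = I  [any arg is the third value ⇒ result is the third value]
a | (a -> a) = I | I = I
(a | (a -> a)) <-> a = I <-> I = I
((a | (a -> a)) <-> a) | a = I | I = I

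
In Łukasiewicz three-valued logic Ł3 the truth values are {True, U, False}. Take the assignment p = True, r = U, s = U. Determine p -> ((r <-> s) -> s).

r <-> s = U <-> U = True
(r <-> s) -> s = True -> U = U
p -> ((r <-> s) -> s) = True -> U = U

U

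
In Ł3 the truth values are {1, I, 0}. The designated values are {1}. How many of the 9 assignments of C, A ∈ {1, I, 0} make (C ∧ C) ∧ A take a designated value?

1

Designated under: (C=1, A=1).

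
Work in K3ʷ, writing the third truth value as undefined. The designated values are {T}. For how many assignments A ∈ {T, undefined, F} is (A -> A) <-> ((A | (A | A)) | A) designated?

A=T: T ✓
A=undefined: undefined ·
A=F: F ·

1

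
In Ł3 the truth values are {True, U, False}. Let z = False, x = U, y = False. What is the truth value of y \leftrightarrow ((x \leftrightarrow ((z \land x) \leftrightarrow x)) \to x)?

U

z \land x = False \land U = False
(z \land x) \leftrightarrow x = False \leftrightarrow U = U  [1 − |0−½|]
x \leftrightarrow ((z \land x) \leftrightarrow x) = U \leftrightarrow U = True
(x \leftrightarrow ((z \land x) \leftrightarrow x)) \to x = True \to U = U
y \leftrightarrow ((x \leftrightarrow ((z \land x) \leftrightarrow x)) \to x) = False \leftrightarrow U = U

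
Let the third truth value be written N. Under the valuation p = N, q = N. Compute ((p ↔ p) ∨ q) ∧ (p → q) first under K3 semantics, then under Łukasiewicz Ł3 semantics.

N; 1

In K3: p ↔ p = N ↔ N = N
(p ↔ p) ∨ q = N ∨ N = N
p → q = N → N = N  [¬N ∨ N]
((p ↔ p) ∨ q) ∧ (p → q) = N ∧ N = N
In Łukasiewicz Ł3: p ↔ p = N ↔ N = 1
(p ↔ p) ∨ q = 1 ∨ N = 1
p → q = N → N = 1
((p ↔ p) ∨ q) ∧ (p → q) = 1 ∧ 1 = 1
They differ because K3 and Łukasiewicz Ł3 treat N differently under implication.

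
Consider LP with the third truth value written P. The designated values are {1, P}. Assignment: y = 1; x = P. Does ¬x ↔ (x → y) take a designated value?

Yes

¬x = ¬P = P
x → y = P → 1 = 1  [¬P ∨ 1]
¬x ↔ (x → y) = P ↔ 1 = P
P ∈ {1, P}.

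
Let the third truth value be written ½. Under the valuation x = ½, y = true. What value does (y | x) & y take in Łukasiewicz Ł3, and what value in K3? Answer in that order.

true; true

In Łukasiewicz Ł3: y | x = true | ½ = true
(y | x) & y = true & true = true
In K3: y | x = true | ½ = true
(y | x) & y = true & true = true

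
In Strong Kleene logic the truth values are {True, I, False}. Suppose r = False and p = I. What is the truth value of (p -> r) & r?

False

p -> r = I -> False = I
(p -> r) & r = I & False = False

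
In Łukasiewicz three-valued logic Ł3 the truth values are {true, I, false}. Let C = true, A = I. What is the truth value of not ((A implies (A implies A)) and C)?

false

A implies A = I implies I = true  [min(1, 1−½+½)]
A implies (A implies A) = I implies true = true
(A implies (A implies A)) and C = true and true = true
not ((A implies (A implies A)) and C) = not true = false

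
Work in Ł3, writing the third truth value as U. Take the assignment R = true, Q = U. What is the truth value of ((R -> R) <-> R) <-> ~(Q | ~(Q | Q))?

R -> R = true -> true = true
(R -> R) <-> R = true <-> true = true
Q | Q = U | U = U
~(Q | Q) = ~U = U
Q | ~(Q | Q) = U | U = U
~(Q | ~(Q | Q)) = ~U = U
((R -> R) <-> R) <-> ~(Q | ~(Q | Q)) = true <-> U = U  [1 − |1−½|]

U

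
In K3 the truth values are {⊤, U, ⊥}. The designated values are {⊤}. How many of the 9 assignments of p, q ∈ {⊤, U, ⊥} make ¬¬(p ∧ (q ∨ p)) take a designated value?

3

Designated under: (p=⊤, q=⊤); (p=⊤, q=U); (p=⊤, q=⊥).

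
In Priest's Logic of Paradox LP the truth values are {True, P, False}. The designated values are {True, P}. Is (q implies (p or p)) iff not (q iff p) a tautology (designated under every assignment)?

No

Countermodel: q=True, p=True gives False, which is not designated.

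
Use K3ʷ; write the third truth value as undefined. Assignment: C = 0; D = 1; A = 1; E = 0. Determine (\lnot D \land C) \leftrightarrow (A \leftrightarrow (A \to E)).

\lnot D = \lnot 1 = 0
\lnot D \land C = 0 \land 0 = 0
A \to E = 1 \to 0 = 0
A \leftrightarrow (A \to E) = 1 \leftrightarrow 0 = 0
(\lnot D \land C) \leftrightarrow (A \leftrightarrow (A \to E)) = 0 \leftrightarrow 0 = 1

1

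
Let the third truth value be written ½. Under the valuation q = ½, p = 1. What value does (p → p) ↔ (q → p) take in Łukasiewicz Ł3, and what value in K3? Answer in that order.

In Łukasiewicz Ł3: p → p = 1 → 1 = 1
q → p = ½ → 1 = 1  [min(1, 1−½+1)]
(p → p) ↔ (q → p) = 1 ↔ 1 = 1
In K3: p → p = 1 → 1 = 1
q → p = ½ → 1 = 1  [¬½ ∨ 1]
(p → p) ↔ (q → p) = 1 ↔ 1 = 1

1; 1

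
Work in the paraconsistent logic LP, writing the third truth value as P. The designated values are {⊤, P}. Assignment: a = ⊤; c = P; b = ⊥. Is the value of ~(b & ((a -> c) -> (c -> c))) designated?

a -> c = ⊤ -> P = P  [~⊤ | P]
c -> c = P -> P = P
(a -> c) -> (c -> c) = P -> P = P
b & ((a -> c) -> (c -> c)) = ⊥ & P = ⊥
~(b & ((a -> c) -> (c -> c))) = ~⊥ = ⊤
⊤ ∈ {⊤, P}.

Yes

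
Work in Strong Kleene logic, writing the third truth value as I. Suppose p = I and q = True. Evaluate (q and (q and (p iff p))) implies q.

True

p iff p = I iff I = I
q and (p iff p) = True and I = I
q and (q and (p iff p)) = True and I = I
(q and (q and (p iff p))) implies q = I implies True = True  [not I or True]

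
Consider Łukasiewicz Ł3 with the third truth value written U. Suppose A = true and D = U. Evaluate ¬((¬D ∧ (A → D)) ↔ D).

¬D = ¬U = U
A → D = true → U = U  [min(1, 1−1+½)]
¬D ∧ (A → D) = U ∧ U = U
(¬D ∧ (A → D)) ↔ D = U ↔ U = true
¬((¬D ∧ (A → D)) ↔ D) = ¬true = false

false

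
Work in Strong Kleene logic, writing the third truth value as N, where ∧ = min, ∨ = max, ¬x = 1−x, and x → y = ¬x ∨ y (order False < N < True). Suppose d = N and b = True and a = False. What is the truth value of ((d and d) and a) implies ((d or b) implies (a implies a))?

d and d = N and N = N
(d and d) and a = N and False = False
d or b = N or True = True
a implies a = False implies False = True
(d or b) implies (a implies a) = True implies True = True
((d and d) and a) implies ((d or b) implies (a implies a)) = False implies True = True

True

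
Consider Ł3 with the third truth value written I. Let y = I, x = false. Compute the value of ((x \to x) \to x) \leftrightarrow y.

I

x \to x = false \to false = true
(x \to x) \to x = true \to false = false
((x \to x) \to x) \leftrightarrow y = false \leftrightarrow I = I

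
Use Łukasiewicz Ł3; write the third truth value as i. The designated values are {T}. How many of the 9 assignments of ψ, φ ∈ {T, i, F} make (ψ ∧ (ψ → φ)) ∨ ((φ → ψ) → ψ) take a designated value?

Of the 9 assignments, 5 give a value in {T}.

5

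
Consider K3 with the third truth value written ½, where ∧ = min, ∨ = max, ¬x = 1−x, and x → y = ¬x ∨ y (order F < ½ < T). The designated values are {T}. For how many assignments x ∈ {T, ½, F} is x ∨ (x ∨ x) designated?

x=T: T ✓
x=½: ½ ·
x=F: F ·

1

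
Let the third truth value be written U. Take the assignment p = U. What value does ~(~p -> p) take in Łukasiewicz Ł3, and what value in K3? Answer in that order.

0; U

In Łukasiewicz Ł3: ~p = ~U = U
~p -> p = U -> U = 1  [min(1, 1−½+½)]
~(~p -> p) = ~1 = 0
In K3: ~p = ~U = U
~p -> p = U -> U = U  [~U | U]
~(~p -> p) = ~U = U
They differ because Łukasiewicz Ł3 and K3 treat U differently under implication.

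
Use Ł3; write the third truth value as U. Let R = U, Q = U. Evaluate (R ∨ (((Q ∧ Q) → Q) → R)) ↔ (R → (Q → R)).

U

Q ∧ Q = U ∧ U = U
(Q ∧ Q) → Q = U → U = ⊤  [min(1, 1−½+½)]
((Q ∧ Q) → Q) → R = ⊤ → U = U
R ∨ (((Q ∧ Q) → Q) → R) = U ∨ U = U
Q → R = U → U = ⊤
R → (Q → R) = U → ⊤ = ⊤
(R ∨ (((Q ∧ Q) → Q) → R)) ↔ (R → (Q → R)) = U ↔ ⊤ = U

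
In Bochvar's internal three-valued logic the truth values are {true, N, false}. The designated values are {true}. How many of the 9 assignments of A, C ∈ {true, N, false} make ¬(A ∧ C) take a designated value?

3

Designated under: (A=true, C=false); (A=false, C=true); (A=false, C=false).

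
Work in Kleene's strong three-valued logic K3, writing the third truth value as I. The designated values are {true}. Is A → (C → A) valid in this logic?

Countermodel: A=I, C=true gives I, which is not designated.

No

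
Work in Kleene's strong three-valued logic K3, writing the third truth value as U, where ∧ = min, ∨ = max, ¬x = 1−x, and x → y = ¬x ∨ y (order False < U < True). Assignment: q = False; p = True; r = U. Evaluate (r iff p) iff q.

r iff p = U iff True = U
(r iff p) iff q = U iff False = U

U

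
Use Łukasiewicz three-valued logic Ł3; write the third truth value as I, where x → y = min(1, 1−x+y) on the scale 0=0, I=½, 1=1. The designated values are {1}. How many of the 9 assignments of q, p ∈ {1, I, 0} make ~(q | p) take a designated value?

1

Designated under: (q=0, p=0).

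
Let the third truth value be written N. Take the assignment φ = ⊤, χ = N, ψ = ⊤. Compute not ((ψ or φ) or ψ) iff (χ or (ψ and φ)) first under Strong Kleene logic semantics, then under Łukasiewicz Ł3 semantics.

In Strong Kleene logic: ψ or φ = ⊤ or ⊤ = ⊤
(ψ or φ) or ψ = ⊤ or ⊤ = ⊤
not ((ψ or φ) or ψ) = not ⊤ = ⊥
ψ and φ = ⊤ and ⊤ = ⊤
χ or (ψ and φ) = N or ⊤ = ⊤
not ((ψ or φ) or ψ) iff (χ or (ψ and φ)) = ⊥ iff ⊤ = ⊥
In Łukasiewicz Ł3: ψ or φ = ⊤ or ⊤ = ⊤
(ψ or φ) or ψ = ⊤ or ⊤ = ⊤
not ((ψ or φ) or ψ) = not ⊤ = ⊥
ψ and φ = ⊤ and ⊤ = ⊤
χ or (ψ and φ) = N or ⊤ = ⊤
not ((ψ or φ) or ψ) iff (χ or (ψ and φ)) = ⊥ iff ⊤ = ⊥

⊥; ⊥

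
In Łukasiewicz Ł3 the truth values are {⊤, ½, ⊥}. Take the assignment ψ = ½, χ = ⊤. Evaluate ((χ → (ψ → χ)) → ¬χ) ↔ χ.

⊥

ψ → χ = ½ → ⊤ = ⊤  [min(1, 1−½+1)]
χ → (ψ → χ) = ⊤ → ⊤ = ⊤
¬χ = ¬⊤ = ⊥
(χ → (ψ → χ)) → ¬χ = ⊤ → ⊥ = ⊥
((χ → (ψ → χ)) → ¬χ) ↔ χ = ⊥ ↔ ⊤ = ⊥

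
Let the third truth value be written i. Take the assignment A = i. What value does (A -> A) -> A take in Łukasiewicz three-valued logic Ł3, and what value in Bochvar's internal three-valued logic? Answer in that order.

In Łukasiewicz three-valued logic Ł3: A -> A = i -> i = 1
(A -> A) -> A = 1 -> i = i
In Bochvar's internal three-valued logic: A -> A = i -> i = i
(A -> A) -> A = i -> i = i

i; i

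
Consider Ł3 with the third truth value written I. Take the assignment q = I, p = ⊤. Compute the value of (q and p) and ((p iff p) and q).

I

q and p = I and ⊤ = I
p iff p = ⊤ iff ⊤ = ⊤
(p iff p) and q = ⊤ and I = I
(q and p) and ((p iff p) and q) = I and I = I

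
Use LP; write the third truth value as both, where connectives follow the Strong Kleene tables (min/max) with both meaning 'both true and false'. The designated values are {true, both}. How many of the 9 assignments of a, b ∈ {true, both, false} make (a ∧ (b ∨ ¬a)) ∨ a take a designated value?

Of the 9 assignments, 6 give a value in {true, both}.

6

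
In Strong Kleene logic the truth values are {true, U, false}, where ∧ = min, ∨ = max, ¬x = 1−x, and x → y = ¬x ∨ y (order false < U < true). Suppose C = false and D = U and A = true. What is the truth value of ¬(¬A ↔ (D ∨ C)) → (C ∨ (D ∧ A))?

U

¬A = ¬true = false
D ∨ C = U ∨ false = U
¬A ↔ (D ∨ C) = false ↔ U = U
¬(¬A ↔ (D ∨ C)) = ¬U = U
D ∧ A = U ∧ true = U
C ∨ (D ∧ A) = false ∨ U = U
¬(¬A ↔ (D ∨ C)) → (C ∨ (D ∧ A)) = U → U = U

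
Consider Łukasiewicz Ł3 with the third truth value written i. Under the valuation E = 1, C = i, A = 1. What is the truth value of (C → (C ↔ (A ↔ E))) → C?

i

A ↔ E = 1 ↔ 1 = 1
C ↔ (A ↔ E) = i ↔ 1 = i  [1 − |½−1|]
C → (C ↔ (A ↔ E)) = i → i = 1
(C → (C ↔ (A ↔ E))) → C = 1 → i = i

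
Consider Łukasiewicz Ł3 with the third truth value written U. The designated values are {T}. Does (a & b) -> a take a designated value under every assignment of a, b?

Every assignment of a, b over {T, U, F} gives a value in {T}.
In particular, with a=U, b=U: (a & b) -> a = T.

Yes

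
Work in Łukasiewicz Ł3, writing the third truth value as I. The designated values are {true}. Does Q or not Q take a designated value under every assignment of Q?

Countermodel: Q=I gives I, which is not designated.

No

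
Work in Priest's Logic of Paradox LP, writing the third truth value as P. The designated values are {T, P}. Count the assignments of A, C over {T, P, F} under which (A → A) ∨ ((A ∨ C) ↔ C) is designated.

9

Of the 9 assignments, 9 give a value in {T, P}.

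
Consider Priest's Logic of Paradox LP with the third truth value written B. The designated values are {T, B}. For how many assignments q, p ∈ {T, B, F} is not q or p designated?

8

Of the 9 assignments, 8 give a value in {T, B}.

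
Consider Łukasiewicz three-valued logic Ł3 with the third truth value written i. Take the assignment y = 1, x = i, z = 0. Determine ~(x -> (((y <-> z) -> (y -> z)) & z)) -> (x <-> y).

y <-> z = 1 <-> 0 = 0
y -> z = 1 -> 0 = 0
(y <-> z) -> (y -> z) = 0 -> 0 = 1
((y <-> z) -> (y -> z)) & z = 1 & 0 = 0
x -> (((y <-> z) -> (y -> z)) & z) = i -> 0 = i  [min(1, 1−½+0)]
~(x -> (((y <-> z) -> (y -> z)) & z)) = ~i = i
x <-> y = i <-> 1 = i
~(x -> (((y <-> z) -> (y -> z)) & z)) -> (x <-> y) = i -> i = 1

1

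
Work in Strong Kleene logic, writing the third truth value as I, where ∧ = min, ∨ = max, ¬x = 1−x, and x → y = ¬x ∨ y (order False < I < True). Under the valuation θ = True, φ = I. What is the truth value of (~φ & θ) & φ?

~φ = ~I = I
~φ & θ = I & True = I
(~φ & θ) & φ = I & I = I

I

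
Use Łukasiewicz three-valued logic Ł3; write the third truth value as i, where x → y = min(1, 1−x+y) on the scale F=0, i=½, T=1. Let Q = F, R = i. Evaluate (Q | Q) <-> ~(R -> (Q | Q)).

Q | Q = F | F = F
Q | Q = F | F = F
R -> (Q | Q) = i -> F = i  [min(1, 1−½+0)]
~(R -> (Q | Q)) = ~i = i
(Q | Q) <-> ~(R -> (Q | Q)) = F <-> i = i

i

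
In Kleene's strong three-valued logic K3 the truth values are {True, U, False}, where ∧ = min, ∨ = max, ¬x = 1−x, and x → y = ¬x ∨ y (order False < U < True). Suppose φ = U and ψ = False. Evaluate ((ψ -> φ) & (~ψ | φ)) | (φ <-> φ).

True

ψ -> φ = False -> U = True  [~False | U]
~ψ = ~False = True
~ψ | φ = True | U = True
(ψ -> φ) & (~ψ | φ) = True & True = True
φ <-> φ = U <-> U = U
((ψ -> φ) & (~ψ | φ)) | (φ <-> φ) = True | U = True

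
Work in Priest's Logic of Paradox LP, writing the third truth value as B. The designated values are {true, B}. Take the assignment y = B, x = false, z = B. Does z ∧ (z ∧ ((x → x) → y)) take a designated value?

Yes

x → x = false → false = true
(x → x) → y = true → B = B  [¬true ∨ B]
z ∧ ((x → x) → y) = B ∧ B = B
z ∧ (z ∧ ((x → x) → y)) = B ∧ B = B
B ∈ {true, B}.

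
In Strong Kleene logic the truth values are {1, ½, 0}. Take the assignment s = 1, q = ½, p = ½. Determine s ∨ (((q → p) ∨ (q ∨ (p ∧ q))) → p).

q → p = ½ → ½ = ½  [¬½ ∨ ½]
p ∧ q = ½ ∧ ½ = ½
q ∨ (p ∧ q) = ½ ∨ ½ = ½
(q → p) ∨ (q ∨ (p ∧ q)) = ½ ∨ ½ = ½
((q → p) ∨ (q ∨ (p ∧ q))) → p = ½ → ½ = ½
s ∨ (((q → p) ∨ (q ∨ (p ∧ q))) → p) = 1 ∨ ½ = 1

1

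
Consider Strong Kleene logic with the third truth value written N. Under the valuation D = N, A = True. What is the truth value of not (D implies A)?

False

D implies A = N implies True = True  [not N or True]
not (D implies A) = not True = False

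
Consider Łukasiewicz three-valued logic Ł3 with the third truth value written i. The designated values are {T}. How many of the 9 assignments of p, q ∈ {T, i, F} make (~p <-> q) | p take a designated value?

5

Of the 9 assignments, 5 give a value in {T}.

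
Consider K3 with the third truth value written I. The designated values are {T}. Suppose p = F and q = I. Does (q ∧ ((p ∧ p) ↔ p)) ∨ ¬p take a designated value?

Yes

p ∧ p = F ∧ F = F
(p ∧ p) ↔ p = F ↔ F = T
q ∧ ((p ∧ p) ↔ p) = I ∧ T = I
¬p = ¬F = T
(q ∧ ((p ∧ p) ↔ p)) ∨ ¬p = I ∨ T = T
T ∈ {T}.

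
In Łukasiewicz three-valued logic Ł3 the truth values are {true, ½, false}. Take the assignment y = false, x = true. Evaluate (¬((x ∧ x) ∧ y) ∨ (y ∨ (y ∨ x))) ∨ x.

x ∧ x = true ∧ true = true
(x ∧ x) ∧ y = true ∧ false = false
¬((x ∧ x) ∧ y) = ¬false = true
y ∨ x = false ∨ true = true
y ∨ (y ∨ x) = false ∨ true = true
¬((x ∧ x) ∧ y) ∨ (y ∨ (y ∨ x)) = true ∨ true = true
(¬((x ∧ x) ∧ y) ∨ (y ∨ (y ∨ x))) ∨ x = true ∨ true = true

true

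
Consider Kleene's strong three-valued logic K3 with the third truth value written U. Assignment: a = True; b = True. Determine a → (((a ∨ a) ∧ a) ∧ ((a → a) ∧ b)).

a ∨ a = True ∨ True = True
(a ∨ a) ∧ a = True ∧ True = True
a → a = True → True = True
(a → a) ∧ b = True ∧ True = True
((a ∨ a) ∧ a) ∧ ((a → a) ∧ b) = True ∧ True = True
a → (((a ∨ a) ∧ a) ∧ ((a → a) ∧ b)) = True → True = True

True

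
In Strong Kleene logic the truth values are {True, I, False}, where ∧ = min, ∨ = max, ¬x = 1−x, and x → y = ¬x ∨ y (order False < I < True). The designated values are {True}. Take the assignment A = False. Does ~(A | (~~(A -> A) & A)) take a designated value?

A -> A = False -> False = True
~(A -> A) = ~True = False
~~(A -> A) = ~False = True
~~(A -> A) & A = True & False = False
A | (~~(A -> A) & A) = False | False = False
~(A | (~~(A -> A) & A)) = ~False = True
True ∈ {True}.

Yes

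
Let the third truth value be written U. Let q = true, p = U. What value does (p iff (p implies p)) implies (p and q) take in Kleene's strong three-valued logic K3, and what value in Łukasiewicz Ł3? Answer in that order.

In Kleene's strong three-valued logic K3: p implies p = U implies U = U  [not U or U]
p iff (p implies p) = U iff U = U
p and q = U and true = U
(p iff (p implies p)) implies (p and q) = U implies U = U
In Łukasiewicz Ł3: p implies p = U implies U = true  [min(1, 1−½+½)]
p iff (p implies p) = U iff true = U
p and q = U and true = U
(p iff (p implies p)) implies (p and q) = U implies U = true
They differ because Kleene's strong three-valued logic K3 and Łukasiewicz Ł3 treat U differently under implication.

U; true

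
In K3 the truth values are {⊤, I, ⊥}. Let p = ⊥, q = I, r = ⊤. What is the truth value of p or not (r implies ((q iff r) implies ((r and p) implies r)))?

⊥

q iff r = I iff ⊤ = I
r and p = ⊤ and ⊥ = ⊥
(r and p) implies r = ⊥ implies ⊤ = ⊤
(q iff r) implies ((r and p) implies r) = I implies ⊤ = ⊤  [not I or ⊤]
r implies ((q iff r) implies ((r and p) implies r)) = ⊤ implies ⊤ = ⊤
not (r implies ((q iff r) implies ((r and p) implies r))) = not ⊤ = ⊥
p or not (r implies ((q iff r) implies ((r and p) implies r))) = ⊥ or ⊥ = ⊥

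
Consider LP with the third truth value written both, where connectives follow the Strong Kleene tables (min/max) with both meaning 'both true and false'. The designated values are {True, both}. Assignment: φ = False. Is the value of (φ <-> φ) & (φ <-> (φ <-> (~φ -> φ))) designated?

No

φ <-> φ = False <-> False = True
~φ = ~False = True
~φ -> φ = True -> False = False
φ <-> (~φ -> φ) = False <-> False = True
φ <-> (φ <-> (~φ -> φ)) = False <-> True = False
(φ <-> φ) & (φ <-> (φ <-> (~φ -> φ))) = True & False = False
False ∉ {True, both}.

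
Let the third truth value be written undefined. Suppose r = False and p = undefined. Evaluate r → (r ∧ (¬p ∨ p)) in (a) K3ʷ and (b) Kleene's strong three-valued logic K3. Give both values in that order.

undefined; True

In K3ʷ: ¬p = ¬undefined = undefined
¬p ∨ p = undefined ∨ undefined = undefined
r ∧ (¬p ∨ p) = False ∧ undefined = undefined
r → (r ∧ (¬p ∨ p)) = False → undefined = undefined
In Kleene's strong three-valued logic K3: ¬p = ¬undefined = undefined
¬p ∨ p = undefined ∨ undefined = undefined
r ∧ (¬p ∨ p) = False ∧ undefined = False
r → (r ∧ (¬p ∨ p)) = False → False = True
They differ because K3ʷ and Kleene's strong three-valued logic K3 treat undefined differently under the binary connectives.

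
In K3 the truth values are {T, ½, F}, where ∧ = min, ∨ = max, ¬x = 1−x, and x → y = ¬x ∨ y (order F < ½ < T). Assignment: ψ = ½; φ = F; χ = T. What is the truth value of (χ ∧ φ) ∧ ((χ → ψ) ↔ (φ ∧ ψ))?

χ ∧ φ = T ∧ F = F
χ → ψ = T → ½ = ½  [¬T ∨ ½]
φ ∧ ψ = F ∧ ½ = F
(χ → ψ) ↔ (φ ∧ ψ) = ½ ↔ F = ½
(χ ∧ φ) ∧ ((χ → ψ) ↔ (φ ∧ ψ)) = F ∧ ½ = F

F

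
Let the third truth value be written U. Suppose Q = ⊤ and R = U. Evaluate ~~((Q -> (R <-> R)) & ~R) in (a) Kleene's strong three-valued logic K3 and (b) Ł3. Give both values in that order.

U; U

In Kleene's strong three-valued logic K3: R <-> R = U <-> U = U
Q -> (R <-> R) = ⊤ -> U = U  [~⊤ | U]
~R = ~U = U
(Q -> (R <-> R)) & ~R = U & U = U
~((Q -> (R <-> R)) & ~R) = ~U = U
~~((Q -> (R <-> R)) & ~R) = ~U = U
In Ł3: R <-> R = U <-> U = ⊤  [1 − |½−½|]
Q -> (R <-> R) = ⊤ -> ⊤ = ⊤
~R = ~U = U
(Q -> (R <-> R)) & ~R = ⊤ & U = U
~((Q -> (R <-> R)) & ~R) = ~U = U
~~((Q -> (R <-> R)) & ~R) = ~U = U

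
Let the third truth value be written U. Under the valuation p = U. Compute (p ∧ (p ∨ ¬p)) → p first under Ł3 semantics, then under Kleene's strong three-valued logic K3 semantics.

True; U

In Ł3: ¬p = ¬U = U
p ∨ ¬p = U ∨ U = U
p ∧ (p ∨ ¬p) = U ∧ U = U
(p ∧ (p ∨ ¬p)) → p = U → U = True  [min(1, 1−½+½)]
In Kleene's strong three-valued logic K3: ¬p = ¬U = U
p ∨ ¬p = U ∨ U = U
p ∧ (p ∨ ¬p) = U ∧ U = U
(p ∧ (p ∨ ¬p)) → p = U → U = U
They differ because Ł3 and Kleene's strong three-valued logic K3 treat U differently under implication.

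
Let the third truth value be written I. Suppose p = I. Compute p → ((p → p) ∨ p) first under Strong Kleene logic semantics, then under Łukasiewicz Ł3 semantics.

I; True

In Strong Kleene logic: p → p = I → I = I  [¬I ∨ I]
(p → p) ∨ p = I ∨ I = I
p → ((p → p) ∨ p) = I → I = I
In Łukasiewicz Ł3: p → p = I → I = True  [min(1, 1−½+½)]
(p → p) ∨ p = True ∨ I = True
p → ((p → p) ∨ p) = I → True = True
They differ because Strong Kleene logic and Łukasiewicz Ł3 treat I differently under implication.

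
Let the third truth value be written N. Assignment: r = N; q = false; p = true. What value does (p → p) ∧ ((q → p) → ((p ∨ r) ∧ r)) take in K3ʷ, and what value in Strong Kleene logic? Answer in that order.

N; N

In K3ʷ: p → p = true → true = true
q → p = false → true = true
p ∨ r = true ∨ N = N
(p ∨ r) ∧ r = N ∧ N = N
(q → p) → ((p ∨ r) ∧ r) = true → N = N  [any arg is the third value ⇒ result is the third value]
(p → p) ∧ ((q → p) → ((p ∨ r) ∧ r)) = true ∧ N = N
In Strong Kleene logic: p → p = true → true = true
q → p = false → true = true
p ∨ r = true ∨ N = true
(p ∨ r) ∧ r = true ∧ N = N
(q → p) → ((p ∨ r) ∧ r) = true → N = N
(p → p) ∧ ((q → p) → ((p ∨ r) ∧ r)) = true ∧ N = N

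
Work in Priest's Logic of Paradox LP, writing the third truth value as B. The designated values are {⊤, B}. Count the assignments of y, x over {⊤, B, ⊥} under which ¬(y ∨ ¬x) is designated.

Designated under: (y=B, x=⊤); (y=B, x=B); (y=⊥, x=⊤); (y=⊥, x=B).

4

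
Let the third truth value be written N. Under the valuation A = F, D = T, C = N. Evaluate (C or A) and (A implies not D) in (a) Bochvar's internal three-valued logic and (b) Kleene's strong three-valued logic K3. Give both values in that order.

In Bochvar's internal three-valued logic: C or A = N or F = N
not D = not T = F
A implies not D = F implies F = T
(C or A) and (A implies not D) = N and T = N
In Kleene's strong three-valued logic K3: C or A = N or F = N
not D = not T = F
A implies not D = F implies F = T
(C or A) and (A implies not D) = N and T = N

N; N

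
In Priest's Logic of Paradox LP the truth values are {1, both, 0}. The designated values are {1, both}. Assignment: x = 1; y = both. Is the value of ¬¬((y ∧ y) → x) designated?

Yes

y ∧ y = both ∧ both = both
(y ∧ y) → x = both → 1 = 1
¬((y ∧ y) → x) = ¬1 = 0
¬¬((y ∧ y) → x) = ¬0 = 1
1 ∈ {1, both}.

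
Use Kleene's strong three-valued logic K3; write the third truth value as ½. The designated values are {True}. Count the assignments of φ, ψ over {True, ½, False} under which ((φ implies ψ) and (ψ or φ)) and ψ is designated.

3

Designated under: (φ=True, ψ=True); (φ=½, ψ=True); (φ=False, ψ=True).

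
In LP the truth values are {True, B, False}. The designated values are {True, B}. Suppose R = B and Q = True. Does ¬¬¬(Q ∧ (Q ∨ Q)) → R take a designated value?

Q ∨ Q = True ∨ True = True
Q ∧ (Q ∨ Q) = True ∧ True = True
¬(Q ∧ (Q ∨ Q)) = ¬True = False
¬¬(Q ∧ (Q ∨ Q)) = ¬False = True
¬¬¬(Q ∧ (Q ∨ Q)) = ¬True = False
¬¬¬(Q ∧ (Q ∨ Q)) → R = False → B = True  [¬False ∨ B]
True ∈ {True, B}.

Yes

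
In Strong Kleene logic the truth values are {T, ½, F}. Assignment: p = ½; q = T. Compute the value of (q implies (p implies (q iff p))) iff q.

q iff p = T iff ½ = ½
p implies (q iff p) = ½ implies ½ = ½  [not ½ or ½]
q implies (p implies (q iff p)) = T implies ½ = ½
(q implies (p implies (q iff p))) iff q = ½ iff T = ½

½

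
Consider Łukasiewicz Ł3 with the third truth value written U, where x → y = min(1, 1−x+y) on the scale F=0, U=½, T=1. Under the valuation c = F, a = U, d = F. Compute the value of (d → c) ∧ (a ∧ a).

d → c = F → F = T
a ∧ a = U ∧ U = U
(d → c) ∧ (a ∧ a) = T ∧ U = U

U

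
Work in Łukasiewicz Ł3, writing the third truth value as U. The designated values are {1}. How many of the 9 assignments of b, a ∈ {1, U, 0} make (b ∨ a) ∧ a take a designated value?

Designated under: (b=1, a=1); (b=U, a=1); (b=0, a=1).

3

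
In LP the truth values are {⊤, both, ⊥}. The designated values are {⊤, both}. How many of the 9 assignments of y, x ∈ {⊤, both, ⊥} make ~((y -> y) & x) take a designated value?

7

Of the 9 assignments, 7 give a value in {⊤, both}.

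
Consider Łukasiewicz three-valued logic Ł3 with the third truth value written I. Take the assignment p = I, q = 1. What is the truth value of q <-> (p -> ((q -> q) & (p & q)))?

q -> q = 1 -> 1 = 1
p & q = I & 1 = I
(q -> q) & (p & q) = 1 & I = I
p -> ((q -> q) & (p & q)) = I -> I = 1
q <-> (p -> ((q -> q) & (p & q))) = 1 <-> 1 = 1

1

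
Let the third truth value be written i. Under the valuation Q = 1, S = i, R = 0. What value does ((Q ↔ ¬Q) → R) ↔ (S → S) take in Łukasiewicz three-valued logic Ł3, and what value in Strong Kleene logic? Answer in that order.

In Łukasiewicz three-valued logic Ł3: ¬Q = ¬1 = 0
Q ↔ ¬Q = 1 ↔ 0 = 0
(Q ↔ ¬Q) → R = 0 → 0 = 1
S → S = i → i = 1  [min(1, 1−½+½)]
((Q ↔ ¬Q) → R) ↔ (S → S) = 1 ↔ 1 = 1
In Strong Kleene logic: ¬Q = ¬1 = 0
Q ↔ ¬Q = 1 ↔ 0 = 0
(Q ↔ ¬Q) → R = 0 → 0 = 1
S → S = i → i = i  [¬i ∨ i]
((Q ↔ ¬Q) → R) ↔ (S → S) = 1 ↔ i = i
They differ because Łukasiewicz three-valued logic Ł3 and Strong Kleene logic treat i differently under implication.

1; i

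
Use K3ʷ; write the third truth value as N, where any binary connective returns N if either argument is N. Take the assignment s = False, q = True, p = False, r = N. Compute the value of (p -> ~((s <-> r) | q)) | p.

N

s <-> r = False <-> N = N
(s <-> r) | q = N | True = N
~((s <-> r) | q) = ~N = N
p -> ~((s <-> r) | q) = False -> N = N  [any arg is the third value ⇒ result is the third value]
(p -> ~((s <-> r) | q)) | p = N | False = N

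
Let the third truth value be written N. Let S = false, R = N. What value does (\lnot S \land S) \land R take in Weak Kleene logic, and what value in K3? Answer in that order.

N; false

In Weak Kleene logic: \lnot S = \lnot false = true
\lnot S \land S = true \land false = false
(\lnot S \land S) \land R = false \land N = N
In K3: \lnot S = \lnot false = true
\lnot S \land S = true \land false = false
(\lnot S \land S) \land R = false \land N = false
They differ because Weak Kleene logic and K3 treat N differently under the binary connectives.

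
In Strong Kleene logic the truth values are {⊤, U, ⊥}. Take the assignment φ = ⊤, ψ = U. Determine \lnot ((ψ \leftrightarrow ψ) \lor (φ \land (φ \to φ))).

ψ \leftrightarrow ψ = U \leftrightarrow U = U
φ \to φ = ⊤ \to ⊤ = ⊤
φ \land (φ \to φ) = ⊤ \land ⊤ = ⊤
(ψ \leftrightarrow ψ) \lor (φ \land (φ \to φ)) = U \lor ⊤ = ⊤
\lnot ((ψ \leftrightarrow ψ) \lor (φ \land (φ \to φ))) = \lnot ⊤ = ⊥

⊥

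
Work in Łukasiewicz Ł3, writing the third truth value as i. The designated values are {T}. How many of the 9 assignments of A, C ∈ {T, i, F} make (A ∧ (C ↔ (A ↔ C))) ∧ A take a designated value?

3

Designated under: (A=T, C=T); (A=T, C=i); (A=T, C=F).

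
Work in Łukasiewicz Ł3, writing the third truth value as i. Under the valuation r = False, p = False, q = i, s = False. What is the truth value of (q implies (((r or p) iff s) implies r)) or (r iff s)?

r or p = False or False = False
(r or p) iff s = False iff False = True
((r or p) iff s) implies r = True implies False = False
q implies (((r or p) iff s) implies r) = i implies False = i  [min(1, 1−½+0)]
r iff s = False iff False = True
(q implies (((r or p) iff s) implies r)) or (r iff s) = i or True = True

True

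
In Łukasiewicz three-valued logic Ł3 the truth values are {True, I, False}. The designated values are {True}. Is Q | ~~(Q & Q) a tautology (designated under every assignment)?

No

Countermodel: Q=I gives I, which is not designated.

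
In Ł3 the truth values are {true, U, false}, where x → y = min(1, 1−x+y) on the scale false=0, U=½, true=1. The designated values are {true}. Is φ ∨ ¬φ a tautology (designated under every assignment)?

No

Countermodel: φ=U gives U, which is not designated.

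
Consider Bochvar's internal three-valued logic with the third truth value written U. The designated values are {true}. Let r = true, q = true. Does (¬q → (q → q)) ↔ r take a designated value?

¬q = ¬true = false
q → q = true → true = true
¬q → (q → q) = false → true = true
(¬q → (q → q)) ↔ r = true ↔ true = true
true ∈ {true}.

Yes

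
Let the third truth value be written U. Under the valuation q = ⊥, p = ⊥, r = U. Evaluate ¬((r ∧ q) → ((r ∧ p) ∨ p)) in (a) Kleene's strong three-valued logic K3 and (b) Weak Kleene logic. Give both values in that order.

In Kleene's strong three-valued logic K3: r ∧ q = U ∧ ⊥ = ⊥
r ∧ p = U ∧ ⊥ = ⊥
(r ∧ p) ∨ p = ⊥ ∨ ⊥ = ⊥
(r ∧ q) → ((r ∧ p) ∨ p) = ⊥ → ⊥ = ⊤
¬((r ∧ q) → ((r ∧ p) ∨ p)) = ¬⊤ = ⊥
In Weak Kleene logic: r ∧ q = U ∧ ⊥ = U
r ∧ p = U ∧ ⊥ = U
(r ∧ p) ∨ p = U ∨ ⊥ = U
(r ∧ q) → ((r ∧ p) ∨ p) = U → U = U
¬((r ∧ q) → ((r ∧ p) ∨ p)) = ¬U = U
They differ because Kleene's strong three-valued logic K3 and Weak Kleene logic treat U differently under the binary connectives.

⊥; U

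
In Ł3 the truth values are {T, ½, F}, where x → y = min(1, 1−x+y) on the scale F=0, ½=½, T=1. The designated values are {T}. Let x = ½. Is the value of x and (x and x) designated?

x and x = ½ and ½ = ½
x and (x and x) = ½ and ½ = ½
½ ∉ {T}.

No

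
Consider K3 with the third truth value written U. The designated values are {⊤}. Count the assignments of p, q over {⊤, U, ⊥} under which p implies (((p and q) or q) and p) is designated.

4

Designated under: (p=⊤, q=⊤); (p=⊥, q=⊤); (p=⊥, q=U); (p=⊥, q=⊥).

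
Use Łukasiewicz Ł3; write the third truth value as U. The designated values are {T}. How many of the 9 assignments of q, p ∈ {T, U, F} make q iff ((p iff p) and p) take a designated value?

3

Designated under: (q=T, p=T); (q=U, p=U); (q=F, p=F).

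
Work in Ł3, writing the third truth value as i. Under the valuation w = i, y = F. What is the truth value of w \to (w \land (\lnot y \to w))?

T

\lnot y = \lnot F = T
\lnot y \to w = T \to i = i  [min(1, 1−1+½)]
w \land (\lnot y \to w) = i \land i = i
w \to (w \land (\lnot y \to w)) = i \to i = T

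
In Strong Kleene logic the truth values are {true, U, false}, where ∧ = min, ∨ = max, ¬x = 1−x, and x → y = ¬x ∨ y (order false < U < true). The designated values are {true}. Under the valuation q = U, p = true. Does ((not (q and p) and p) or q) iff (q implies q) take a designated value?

q and p = U and true = U
not (q and p) = not U = U
not (q and p) and p = U and true = U
(not (q and p) and p) or q = U or U = U
q implies q = U implies U = U  [not U or U]
((not (q and p) and p) or q) iff (q implies q) = U iff U = U
U ∉ {true}.

No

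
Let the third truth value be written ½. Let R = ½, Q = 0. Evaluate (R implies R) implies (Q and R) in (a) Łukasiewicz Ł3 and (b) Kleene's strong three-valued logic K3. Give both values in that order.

0; ½

In Łukasiewicz Ł3: R implies R = ½ implies ½ = 1
Q and R = 0 and ½ = 0
(R implies R) implies (Q and R) = 1 implies 0 = 0
In Kleene's strong three-valued logic K3: R implies R = ½ implies ½ = ½  [not ½ or ½]
Q and R = 0 and ½ = 0
(R implies R) implies (Q and R) = ½ implies 0 = ½
They differ because Łukasiewicz Ł3 and Kleene's strong three-valued logic K3 treat ½ differently under implication.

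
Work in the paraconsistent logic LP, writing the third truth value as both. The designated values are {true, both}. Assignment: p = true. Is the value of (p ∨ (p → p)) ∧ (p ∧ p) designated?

Yes

p → p = true → true = true
p ∨ (p → p) = true ∨ true = true
p ∧ p = true ∧ true = true
(p ∨ (p → p)) ∧ (p ∧ p) = true ∧ true = true
true ∈ {true, both}.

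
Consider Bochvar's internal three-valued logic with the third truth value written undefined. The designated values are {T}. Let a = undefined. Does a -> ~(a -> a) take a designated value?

No

a -> a = undefined -> undefined = undefined  [any arg is the third value ⇒ result is the third value]
~(a -> a) = ~undefined = undefined
a -> ~(a -> a) = undefined -> undefined = undefined
undefined ∉ {T}.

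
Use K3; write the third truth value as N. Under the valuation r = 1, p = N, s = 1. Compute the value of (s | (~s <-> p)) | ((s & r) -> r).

~s = ~1 = 0
~s <-> p = 0 <-> N = N
s | (~s <-> p) = 1 | N = 1
s & r = 1 & 1 = 1
(s & r) -> r = 1 -> 1 = 1
(s | (~s <-> p)) | ((s & r) -> r) = 1 | 1 = 1

1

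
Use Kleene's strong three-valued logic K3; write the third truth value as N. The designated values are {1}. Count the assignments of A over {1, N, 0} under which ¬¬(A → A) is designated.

A=1: 1 ✓
A=N: N ·
A=0: 1 ✓

2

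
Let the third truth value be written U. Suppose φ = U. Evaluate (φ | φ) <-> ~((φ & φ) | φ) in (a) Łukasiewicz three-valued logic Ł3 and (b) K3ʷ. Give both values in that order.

In Łukasiewicz three-valued logic Ł3: φ | φ = U | U = U
φ & φ = U & U = U
(φ & φ) | φ = U | U = U
~((φ & φ) | φ) = ~U = U
(φ | φ) <-> ~((φ & φ) | φ) = U <-> U = ⊤  [1 − |½−½|]
In K3ʷ: φ | φ = U | U = U
φ & φ = U & U = U
(φ & φ) | φ = U | U = U
~((φ & φ) | φ) = ~U = U
(φ | φ) <-> ~((φ & φ) | φ) = U <-> U = U
They differ because Łukasiewicz three-valued logic Ł3 and K3ʷ treat U differently under the binary connectives.

⊤; U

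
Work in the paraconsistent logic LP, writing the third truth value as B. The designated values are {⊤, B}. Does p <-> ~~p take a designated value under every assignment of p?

Yes

Every assignment of p over {⊤, B, ⊥} gives a value in {⊤, B}.
In particular, with p=B: p <-> ~~p = B.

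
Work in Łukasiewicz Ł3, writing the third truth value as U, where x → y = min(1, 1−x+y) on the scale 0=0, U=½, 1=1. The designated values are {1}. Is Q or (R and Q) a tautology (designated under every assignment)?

Countermodel: Q=U, R=1 gives U, which is not designated.

No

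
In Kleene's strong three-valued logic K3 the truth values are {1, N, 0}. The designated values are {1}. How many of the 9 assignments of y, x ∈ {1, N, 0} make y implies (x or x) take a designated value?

5

Of the 9 assignments, 5 give a value in {1}.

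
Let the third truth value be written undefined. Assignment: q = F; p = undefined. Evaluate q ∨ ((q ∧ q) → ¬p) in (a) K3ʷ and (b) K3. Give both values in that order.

undefined; T

In K3ʷ: q ∧ q = F ∧ F = F
¬p = ¬undefined = undefined
(q ∧ q) → ¬p = F → undefined = undefined
q ∨ ((q ∧ q) → ¬p) = F ∨ undefined = undefined
In K3: q ∧ q = F ∧ F = F
¬p = ¬undefined = undefined
(q ∧ q) → ¬p = F → undefined = T
q ∨ ((q ∧ q) → ¬p) = F ∨ T = T
They differ because K3ʷ and K3 treat undefined differently under the binary connectives.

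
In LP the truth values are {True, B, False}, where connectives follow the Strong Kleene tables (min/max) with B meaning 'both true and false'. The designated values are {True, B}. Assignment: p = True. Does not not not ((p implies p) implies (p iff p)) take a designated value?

p implies p = True implies True = True
p iff p = True iff True = True
(p implies p) implies (p iff p) = True implies True = True
not ((p implies p) implies (p iff p)) = not True = False
not not ((p implies p) implies (p iff p)) = not False = True
not not not ((p implies p) implies (p iff p)) = not True = False
False ∉ {True, B}.

No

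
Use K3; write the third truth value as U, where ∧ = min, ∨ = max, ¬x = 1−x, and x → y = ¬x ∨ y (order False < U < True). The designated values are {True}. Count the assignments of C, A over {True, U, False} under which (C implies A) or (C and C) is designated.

Of the 9 assignments, 7 give a value in {True}.

7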